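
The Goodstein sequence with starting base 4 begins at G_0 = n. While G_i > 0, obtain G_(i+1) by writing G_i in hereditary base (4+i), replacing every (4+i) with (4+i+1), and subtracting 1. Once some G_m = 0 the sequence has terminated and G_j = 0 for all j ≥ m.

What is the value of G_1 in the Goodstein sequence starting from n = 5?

5

G_0 = 5. HB_4(5) = 4 + 1. Bump = 6. G_1 = 5.
G_1 = 5. HB_5(5) = 5. Bump = 6. G_2 = 5.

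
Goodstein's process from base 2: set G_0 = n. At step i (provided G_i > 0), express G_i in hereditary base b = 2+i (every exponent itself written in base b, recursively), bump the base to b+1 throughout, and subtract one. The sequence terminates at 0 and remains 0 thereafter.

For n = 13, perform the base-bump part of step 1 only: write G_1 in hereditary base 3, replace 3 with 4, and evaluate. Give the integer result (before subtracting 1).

(0) 13|_2 = 2^(2 + 1) + 2^2 + 1 ↦ 3^(3 + 1) + 3^3 + 1|_3 = 109 ⇒ 108
(1) 108|_3 = 3^(3 + 1) + 3^3 ↦ 4^(4 + 1) + 4^4|_4 = 1280 ⇒ 1279

1280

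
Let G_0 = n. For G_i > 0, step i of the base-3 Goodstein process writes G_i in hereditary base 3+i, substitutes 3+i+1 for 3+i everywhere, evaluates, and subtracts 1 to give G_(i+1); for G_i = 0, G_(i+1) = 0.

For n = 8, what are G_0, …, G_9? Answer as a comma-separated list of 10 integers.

[0] 8 ≡ 2·3 + 2 (base 3). Lift 4: 10. −1: 9.
[1] 9 ≡ 2·4 + 1 (base 4). Lift 5: 11. −1: 10.
[2] 10 ≡ 2·5 (base 5). Lift 6: 12. −1: 11.
[3] 11 ≡ 6 + 5 (base 6). Lift 7: 12. −1: 11.
[4] 11 ≡ 7 + 4 (base 7). Lift 8: 12. −1: 11.
[5] 11 ≡ 8 + 3 (base 8). Lift 9: 12. −1: 11.
[6] 11 ≡ 9 + 2 (base 9). Lift 10: 12. −1: 11.
[7] 11 ≡ 10 + 1 (base 10). Lift 11: 12. −1: 11.
[8] 11 ≡ 11 (base 11). Lift 12: 12. −1: 11.

8, 9, 10, 11, 11, 11, 11, 11, 11, 11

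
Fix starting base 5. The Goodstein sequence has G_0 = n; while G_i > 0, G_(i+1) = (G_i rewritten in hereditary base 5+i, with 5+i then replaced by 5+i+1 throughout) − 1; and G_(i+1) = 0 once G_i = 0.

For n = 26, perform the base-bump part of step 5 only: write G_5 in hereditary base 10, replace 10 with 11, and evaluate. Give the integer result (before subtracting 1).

69

[0] 26 ≡ 5^2 + 1 (base 5). Lift 6: 37. −1: 36.
[1] 36 ≡ 6^2 (base 6). Lift 7: 49. −1: 48.
[2] 48 ≡ 6·7 + 6 (base 7). Lift 8: 54. −1: 53.
[3] 53 ≡ 6·8 + 5 (base 8). Lift 9: 59. −1: 58.
[4] 58 ≡ 6·9 + 4 (base 9). Lift 10: 64. −1: 63.
[5] 63 ≡ 6·10 + 3 (base 10). Lift 11: 69. −1: 68.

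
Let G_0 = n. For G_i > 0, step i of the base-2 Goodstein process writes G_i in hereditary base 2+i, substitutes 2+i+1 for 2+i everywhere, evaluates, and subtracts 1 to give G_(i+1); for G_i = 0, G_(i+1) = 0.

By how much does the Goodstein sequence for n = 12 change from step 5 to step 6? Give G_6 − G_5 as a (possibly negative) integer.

128452957

step 0: 12 = 2^(2 + 1) + 2^2; sub 3 for 2: 3^(3 + 1) + 3^3; = 108; G_1 = 108−1 = 107
step 1: 107 = 3^(3 + 1) + 2·3^2 + 2·3 + 2; sub 4 for 3: 4^(4 + 1) + 2·4^2 + 2·4 + 2; = 1066; G_2 = 1066−1 = 1065
step 2: 1065 = 4^(4 + 1) + 2·4^2 + 2·4 + 1; sub 5 for 4: 5^(5 + 1) + 2·5^2 + 2·5 + 1; = 15686; G_3 = 15686−1 = 15685
step 3: 15685 = 5^(5 + 1) + 2·5^2 + 2·5; sub 6 for 5: 6^(6 + 1) + 2·6^2 + 2·6; = 280020; G_4 = 280020−1 = 280019
step 4: 280019 = 6^(6 + 1) + 2·6^2 + 6 + 5; sub 7 for 6: 7^(7 + 1) + 2·7^2 + 7 + 5; = 5764911; G_5 = 5764911−1 = 5764910
step 5: 5764910 = 7^(7 + 1) + 2·7^2 + 7 + 4; sub 8 for 7: 8^(8 + 1) + 2·8^2 + 8 + 4; = 134217868; G_6 = 134217868−1 = 134217867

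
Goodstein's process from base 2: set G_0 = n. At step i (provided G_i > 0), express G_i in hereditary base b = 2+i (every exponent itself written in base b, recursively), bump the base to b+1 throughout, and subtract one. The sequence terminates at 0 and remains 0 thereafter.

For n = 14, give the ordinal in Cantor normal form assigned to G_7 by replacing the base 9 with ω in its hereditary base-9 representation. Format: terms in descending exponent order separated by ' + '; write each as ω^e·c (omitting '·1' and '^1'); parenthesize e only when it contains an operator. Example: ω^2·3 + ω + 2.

step 0: 14 = 2^(2 + 1) + 2^2 + 2; sub 3 for 2: 3^(3 + 1) + 3^3 + 3; = 111; G_1 = 111−1 = 110
step 1: 110 = 3^(3 + 1) + 3^3 + 2; sub 4 for 3: 4^(4 + 1) + 4^4 + 2; = 1282; G_2 = 1282−1 = 1281
step 2: 1281 = 4^(4 + 1) + 4^4 + 1; sub 5 for 4: 5^(5 + 1) + 5^5 + 1; = 18751; G_3 = 18751−1 = 18750
step 3: 18750 = 5^(5 + 1) + 5^5; sub 6 for 5: 6^(6 + 1) + 6^6; = 326592; G_4 = 326592−1 = 326591
step 4: 326591 = 6^(6 + 1) + 5·6^5 + 5·6^4 + 5·6^3 + 5·6^2 + 5·6 + 5; sub 7 for 6: 7^(7 + 1) + 5·7^5 + 5·7^4 + 5·7^3 + 5·7^2 + 5·7 + 5; = 5862841; G_5 = 5862841−1 = 5862840
step 5: 5862840 = 7^(7 + 1) + 5·7^5 + 5·7^4 + 5·7^3 + 5·7^2 + 5·7 + 4; sub 8 for 7: 8^(8 + 1) + 5·8^5 + 5·8^4 + 5·8^3 + 5·8^2 + 5·8 + 4; = 134404972; G_6 = 134404972−1 = 134404971
step 6: 134404971 = 8^(8 + 1) + 5·8^5 + 5·8^4 + 5·8^3 + 5·8^2 + 5·8 + 3; sub 9 for 8: 9^(9 + 1) + 5·9^5 + 5·9^4 + 5·9^3 + 5·9^2 + 5·9 + 3; = 3487116549; G_7 = 3487116549−1 = 3487116548
step 7: 3487116548 = 9^(9 + 1) + 5·9^5 + 5·9^4 + 5·9^3 + 5·9^2 + 5·9 + 2; sub 10 for 9: 10^(10 + 1) + 5·10^5 + 5·10^4 + 5·10^3 + 5·10^2 + 5·10 + 2; = 100000555552; G_8 = 100000555552−1 = 100000555551

ω^(ω + 1) + ω^5·5 + ω^4·5 + ω^3·5 + ω^2·5 + ω·5 + 2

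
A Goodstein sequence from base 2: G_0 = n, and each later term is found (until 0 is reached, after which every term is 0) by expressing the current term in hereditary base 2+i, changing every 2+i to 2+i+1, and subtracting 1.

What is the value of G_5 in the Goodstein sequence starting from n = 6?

98039

G_0 = 6. HB_2(6) = 2^2 + 2. Bump = 30. G_1 = 29.
G_1 = 29. HB_3(29) = 3^3 + 2. Bump = 258. G_2 = 257.
G_2 = 257. HB_4(257) = 4^4 + 1. Bump = 3126. G_3 = 3125.
G_3 = 3125. HB_5(3125) = 5^5. Bump = 46656. G_4 = 46655.
G_4 = 46655. HB_6(46655) = 5·6^5 + 5·6^4 + 5·6^3 + 5·6^2 + 5·6 + 5. Bump = 98040. G_5 = 98039.
G_5 = 98039. HB_7(98039) = 5·7^5 + 5·7^4 + 5·7^3 + 5·7^2 + 5·7 + 4. Bump = 187244. G_6 = 187243.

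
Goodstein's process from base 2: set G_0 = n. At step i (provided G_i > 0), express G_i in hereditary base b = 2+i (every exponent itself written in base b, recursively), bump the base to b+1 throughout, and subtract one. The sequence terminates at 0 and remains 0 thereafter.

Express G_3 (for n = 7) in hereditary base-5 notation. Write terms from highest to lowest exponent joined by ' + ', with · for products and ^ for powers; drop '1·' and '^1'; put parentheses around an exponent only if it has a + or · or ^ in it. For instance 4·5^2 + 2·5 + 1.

5^5 + 2

[0] 7 ≡ 2^2 + 2 + 1 (base 2). Lift 3: 31. −1: 30.
[1] 30 ≡ 3^3 + 3 (base 3). Lift 4: 260. −1: 259.
[2] 259 ≡ 4^4 + 3 (base 4). Lift 5: 3128. −1: 3127.
[3] 3127 ≡ 5^5 + 2 (base 5). Lift 6: 46658. −1: 46657.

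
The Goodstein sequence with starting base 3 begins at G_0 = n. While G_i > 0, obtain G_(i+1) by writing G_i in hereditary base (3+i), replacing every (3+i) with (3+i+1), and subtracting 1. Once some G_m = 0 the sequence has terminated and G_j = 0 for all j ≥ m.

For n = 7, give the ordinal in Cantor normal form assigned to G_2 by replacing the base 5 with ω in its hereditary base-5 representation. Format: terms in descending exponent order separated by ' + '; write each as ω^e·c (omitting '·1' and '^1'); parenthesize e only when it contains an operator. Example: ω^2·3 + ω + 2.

ω + 4

step 0: 7 = 2·3 + 1; sub 4 for 3: 2·4 + 1; = 9; G_1 = 9−1 = 8
step 1: 8 = 2·4; sub 5 for 4: 2·5; = 10; G_2 = 10−1 = 9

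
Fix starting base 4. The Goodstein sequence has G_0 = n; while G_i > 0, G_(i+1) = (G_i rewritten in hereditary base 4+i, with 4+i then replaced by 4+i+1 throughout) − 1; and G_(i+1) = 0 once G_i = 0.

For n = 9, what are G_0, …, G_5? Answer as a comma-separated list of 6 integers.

9, 10, 11, 11, 11, 11

[0] 9 ≡ 2·4 + 1 (base 4). Lift 5: 11. −1: 10.
[1] 10 ≡ 2·5 (base 5). Lift 6: 12. −1: 11.
[2] 11 ≡ 6 + 5 (base 6). Lift 7: 12. −1: 11.
[3] 11 ≡ 7 + 4 (base 7). Lift 8: 12. −1: 11.
[4] 11 ≡ 8 + 3 (base 8). Lift 9: 12. −1: 11.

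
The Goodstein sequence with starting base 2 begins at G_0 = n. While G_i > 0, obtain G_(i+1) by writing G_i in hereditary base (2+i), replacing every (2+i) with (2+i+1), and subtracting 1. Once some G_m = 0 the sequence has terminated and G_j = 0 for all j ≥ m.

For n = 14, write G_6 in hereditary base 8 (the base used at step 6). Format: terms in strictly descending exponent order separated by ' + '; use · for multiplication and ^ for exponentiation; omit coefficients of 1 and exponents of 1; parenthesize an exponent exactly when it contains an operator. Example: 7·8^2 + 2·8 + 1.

(0) 14|_2 = 2^(2 + 1) + 2^2 + 2 ↦ 3^(3 + 1) + 3^3 + 3|_3 = 111 ⇒ 110
(1) 110|_3 = 3^(3 + 1) + 3^3 + 2 ↦ 4^(4 + 1) + 4^4 + 2|_4 = 1282 ⇒ 1281
(2) 1281|_4 = 4^(4 + 1) + 4^4 + 1 ↦ 5^(5 + 1) + 5^5 + 1|_5 = 18751 ⇒ 18750
(3) 18750|_5 = 5^(5 + 1) + 5^5 ↦ 6^(6 + 1) + 6^6|_6 = 326592 ⇒ 326591
(4) 326591|_6 = 6^(6 + 1) + 5·6^5 + 5·6^4 + 5·6^3 + 5·6^2 + 5·6 + 5 ↦ 7^(7 + 1) + 5·7^5 + 5·7^4 + 5·7^3 + 5·7^2 + 5·7 + 5|_7 = 5862841 ⇒ 5862840
(5) 5862840|_7 = 7^(7 + 1) + 5·7^5 + 5·7^4 + 5·7^3 + 5·7^2 + 5·7 + 4 ↦ 8^(8 + 1) + 5·8^5 + 5·8^4 + 5·8^3 + 5·8^2 + 5·8 + 4|_8 = 134404972 ⇒ 134404971
(6) 134404971|_8 = 8^(8 + 1) + 5·8^5 + 5·8^4 + 5·8^3 + 5·8^2 + 5·8 + 3 ↦ 9^(9 + 1) + 5·9^5 + 5·9^4 + 5·9^3 + 5·9^2 + 5·9 + 3|_9 = 3487116549 ⇒ 3487116548

8^(8 + 1) + 5·8^5 + 5·8^4 + 5·8^3 + 5·8^2 + 5·8 + 3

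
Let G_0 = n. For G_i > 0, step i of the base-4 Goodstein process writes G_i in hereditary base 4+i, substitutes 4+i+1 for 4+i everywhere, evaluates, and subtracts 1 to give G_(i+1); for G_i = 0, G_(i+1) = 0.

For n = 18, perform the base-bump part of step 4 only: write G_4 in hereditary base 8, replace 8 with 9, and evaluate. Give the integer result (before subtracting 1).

59

i=0: 18 = 4^2 + 2 (b=4); 4→5: 5^2 + 2 = 27; 27−1 = 26
i=1: 26 = 5^2 + 1 (b=5); 5→6: 6^2 + 1 = 37; 37−1 = 36
i=2: 36 = 6^2 (b=6); 6→7: 7^2 = 49; 49−1 = 48
i=3: 48 = 6·7 + 6 (b=7); 7→8: 6·8 + 6 = 54; 54−1 = 53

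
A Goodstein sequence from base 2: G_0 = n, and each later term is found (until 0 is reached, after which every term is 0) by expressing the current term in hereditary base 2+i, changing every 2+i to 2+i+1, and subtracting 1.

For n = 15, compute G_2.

(0) 15|_2 = 2^(2 + 1) + 2^2 + 2 + 1 ↦ 3^(3 + 1) + 3^3 + 3 + 1|_3 = 112 ⇒ 111
(1) 111|_3 = 3^(3 + 1) + 3^3 + 3 ↦ 4^(4 + 1) + 4^4 + 4|_4 = 1284 ⇒ 1283
(2) 1283|_4 = 4^(4 + 1) + 4^4 + 3 ↦ 5^(5 + 1) + 5^5 + 3|_5 = 18753 ⇒ 18752

1283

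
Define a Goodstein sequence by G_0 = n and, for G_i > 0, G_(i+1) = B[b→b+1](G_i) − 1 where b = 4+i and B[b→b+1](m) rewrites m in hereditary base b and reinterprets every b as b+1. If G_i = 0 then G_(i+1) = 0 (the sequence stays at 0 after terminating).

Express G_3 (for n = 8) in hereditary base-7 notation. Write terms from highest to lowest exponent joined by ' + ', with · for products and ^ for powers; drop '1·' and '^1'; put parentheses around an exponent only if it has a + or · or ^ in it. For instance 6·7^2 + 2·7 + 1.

8 —HB4→ 2·4 —bump→ 2·5 = 10 —(−1)→ 9
9 —HB5→ 5 + 4 —bump→ 6 + 4 = 10 —(−1)→ 9
9 —HB6→ 6 + 3 —bump→ 7 + 3 = 10 —(−1)→ 9
9 —HB7→ 7 + 2 —bump→ 8 + 2 = 10 —(−1)→ 9

7 + 2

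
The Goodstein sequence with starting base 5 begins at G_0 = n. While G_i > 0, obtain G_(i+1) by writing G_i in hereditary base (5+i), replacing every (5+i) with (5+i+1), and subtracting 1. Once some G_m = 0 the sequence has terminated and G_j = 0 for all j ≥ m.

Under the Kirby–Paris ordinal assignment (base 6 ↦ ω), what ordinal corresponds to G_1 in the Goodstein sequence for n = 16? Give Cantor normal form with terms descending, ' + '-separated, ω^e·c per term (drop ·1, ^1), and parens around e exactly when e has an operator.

16 —HB5→ 3·5 + 1 —bump→ 3·6 + 1 = 19 —(−1)→ 18
18 —HB6→ 3·6 —bump→ 3·7 = 21 —(−1)→ 20

ω·3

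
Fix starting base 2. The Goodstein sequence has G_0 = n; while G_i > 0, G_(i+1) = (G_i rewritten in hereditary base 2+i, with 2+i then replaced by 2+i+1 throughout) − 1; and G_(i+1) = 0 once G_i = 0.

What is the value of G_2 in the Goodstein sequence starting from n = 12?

1065

G_0=12  [base 2] 2^(2 + 1) + 2^2  →[2↦3]→  3^(3 + 1) + 3^3 = 108  −1 ⇒ G_1=107
G_1=107  [base 3] 3^(3 + 1) + 2·3^2 + 2·3 + 2  →[3↦4]→  4^(4 + 1) + 2·4^2 + 2·4 + 2 = 1066  −1 ⇒ G_2=1065
G_2=1065  [base 4] 4^(4 + 1) + 2·4^2 + 2·4 + 1  →[4↦5]→  5^(5 + 1) + 2·5^2 + 2·5 + 1 = 15686  −1 ⇒ G_3=15685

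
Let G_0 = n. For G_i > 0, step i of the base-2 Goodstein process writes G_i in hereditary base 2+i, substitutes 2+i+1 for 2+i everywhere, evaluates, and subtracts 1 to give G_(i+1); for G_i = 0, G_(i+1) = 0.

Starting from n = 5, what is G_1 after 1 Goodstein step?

step 0: 5 = 2^2 + 1; sub 3 for 2: 3^3 + 1; = 28; G_1 = 28−1 = 27
step 1: 27 = 3^3; sub 4 for 3: 4^4; = 256; G_2 = 256−1 = 255

27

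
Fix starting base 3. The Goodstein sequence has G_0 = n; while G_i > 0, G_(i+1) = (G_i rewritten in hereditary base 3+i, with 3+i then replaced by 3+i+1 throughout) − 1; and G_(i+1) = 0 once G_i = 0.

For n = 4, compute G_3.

(0) 4|_3 = 3 + 1 ↦ 4 + 1|_4 = 5 ⇒ 4
(1) 4|_4 = 4 ↦ 5|_5 = 5 ⇒ 4
(2) 4|_5 = 4 ↦ 4|_6 = 4 ⇒ 3
(3) 3|_6 = 3 ↦ 3|_7 = 3 ⇒ 2

3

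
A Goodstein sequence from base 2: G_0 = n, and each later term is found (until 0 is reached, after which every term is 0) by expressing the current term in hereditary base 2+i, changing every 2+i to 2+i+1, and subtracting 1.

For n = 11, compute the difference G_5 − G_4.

5484864

[0] 11 ≡ 2^(2 + 1) + 2 + 1 (base 2). Lift 3: 85. −1: 84.
[1] 84 ≡ 3^(3 + 1) + 3 (base 3). Lift 4: 1028. −1: 1027.
[2] 1027 ≡ 4^(4 + 1) + 3 (base 4). Lift 5: 15628. −1: 15627.
[3] 15627 ≡ 5^(5 + 1) + 2 (base 5). Lift 6: 279938. −1: 279937.
[4] 279937 ≡ 6^(6 + 1) + 1 (base 6). Lift 7: 5764802. −1: 5764801.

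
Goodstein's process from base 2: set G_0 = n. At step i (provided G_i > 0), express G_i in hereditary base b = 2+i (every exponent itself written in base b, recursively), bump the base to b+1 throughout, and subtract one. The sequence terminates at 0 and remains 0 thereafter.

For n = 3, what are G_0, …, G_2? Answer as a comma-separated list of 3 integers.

base 2: 3 = 2 + 1; at 3: 3 + 1 = 4; next = 3
base 3: 3 = 3; at 4: 4 = 4; next = 3

3, 3, 3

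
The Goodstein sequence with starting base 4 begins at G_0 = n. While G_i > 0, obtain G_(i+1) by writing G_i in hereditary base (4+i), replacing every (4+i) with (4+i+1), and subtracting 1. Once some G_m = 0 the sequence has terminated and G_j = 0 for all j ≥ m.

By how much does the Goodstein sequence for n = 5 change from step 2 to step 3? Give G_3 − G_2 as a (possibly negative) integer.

[0] 5 ≡ 4 + 1 (base 4). Lift 5: 6. −1: 5.
[1] 5 ≡ 5 (base 5). Lift 6: 6. −1: 5.
[2] 5 ≡ 5 (base 6). Lift 7: 5. −1: 4.

-1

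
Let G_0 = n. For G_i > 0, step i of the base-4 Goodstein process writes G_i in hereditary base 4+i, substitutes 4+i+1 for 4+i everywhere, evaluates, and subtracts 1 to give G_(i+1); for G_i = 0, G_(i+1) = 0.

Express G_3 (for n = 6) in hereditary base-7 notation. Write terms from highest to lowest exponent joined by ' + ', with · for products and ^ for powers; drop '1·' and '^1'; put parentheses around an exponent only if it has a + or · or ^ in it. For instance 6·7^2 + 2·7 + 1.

step 0: 6 = 4 + 2; sub 5 for 4: 5 + 2; = 7; G_1 = 7−1 = 6
step 1: 6 = 5 + 1; sub 6 for 5: 6 + 1; = 7; G_2 = 7−1 = 6
step 2: 6 = 6; sub 7 for 6: 7; = 7; G_3 = 7−1 = 6
step 3: 6 = 6; sub 8 for 7: 6; = 6; G_4 = 6−1 = 5

6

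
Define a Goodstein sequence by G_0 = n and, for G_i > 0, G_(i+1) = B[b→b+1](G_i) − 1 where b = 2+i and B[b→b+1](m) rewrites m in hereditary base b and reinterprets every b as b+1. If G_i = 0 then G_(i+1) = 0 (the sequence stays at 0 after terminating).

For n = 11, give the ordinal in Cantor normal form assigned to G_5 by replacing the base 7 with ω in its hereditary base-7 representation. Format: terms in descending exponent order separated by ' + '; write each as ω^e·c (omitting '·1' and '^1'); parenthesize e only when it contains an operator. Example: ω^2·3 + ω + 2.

ω^(ω + 1)

(0) 11|_2 = 2^(2 + 1) + 2 + 1 ↦ 3^(3 + 1) + 3 + 1|_3 = 85 ⇒ 84
(1) 84|_3 = 3^(3 + 1) + 3 ↦ 4^(4 + 1) + 4|_4 = 1028 ⇒ 1027
(2) 1027|_4 = 4^(4 + 1) + 3 ↦ 5^(5 + 1) + 3|_5 = 15628 ⇒ 15627
(3) 15627|_5 = 5^(5 + 1) + 2 ↦ 6^(6 + 1) + 2|_6 = 279938 ⇒ 279937
(4) 279937|_6 = 6^(6 + 1) + 1 ↦ 7^(7 + 1) + 1|_7 = 5764802 ⇒ 5764801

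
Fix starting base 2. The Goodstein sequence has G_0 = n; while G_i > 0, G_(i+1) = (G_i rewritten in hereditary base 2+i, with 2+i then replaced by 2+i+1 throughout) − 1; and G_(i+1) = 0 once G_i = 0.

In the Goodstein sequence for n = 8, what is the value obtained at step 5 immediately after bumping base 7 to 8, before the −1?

G_0=8  [base 2] 2^(2 + 1)  →[2↦3]→  3^(3 + 1) = 81  −1 ⇒ G_1=80
G_1=80  [base 3] 2·3^3 + 2·3^2 + 2·3 + 2  →[3↦4]→  2·4^4 + 2·4^2 + 2·4 + 2 = 554  −1 ⇒ G_2=553
G_2=553  [base 4] 2·4^4 + 2·4^2 + 2·4 + 1  →[4↦5]→  2·5^5 + 2·5^2 + 2·5 + 1 = 6311  −1 ⇒ G_3=6310
G_3=6310  [base 5] 2·5^5 + 2·5^2 + 2·5  →[5↦6]→  2·6^6 + 2·6^2 + 2·6 = 93396  −1 ⇒ G_4=93395
G_4=93395  [base 6] 2·6^6 + 2·6^2 + 6 + 5  →[6↦7]→  2·7^7 + 2·7^2 + 7 + 5 = 1647196  −1 ⇒ G_5=1647195
G_5=1647195  [base 7] 2·7^7 + 2·7^2 + 7 + 4  →[7↦8]→  2·8^8 + 2·8^2 + 8 + 4 = 33554572  −1 ⇒ G_6=33554571

33554572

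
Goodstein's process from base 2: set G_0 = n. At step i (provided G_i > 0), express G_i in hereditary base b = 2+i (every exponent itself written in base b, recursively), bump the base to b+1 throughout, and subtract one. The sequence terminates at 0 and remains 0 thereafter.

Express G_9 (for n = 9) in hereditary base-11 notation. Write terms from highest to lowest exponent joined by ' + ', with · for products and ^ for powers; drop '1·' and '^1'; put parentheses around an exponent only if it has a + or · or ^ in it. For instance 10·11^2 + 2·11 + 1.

3·11^11 + 3·11^3 + 3·11^2 + 2·11 + 4

9 —HB2→ 2^(2 + 1) + 1 —bump→ 3^(3 + 1) + 1 = 82 —(−1)→ 81
81 —HB3→ 3^(3 + 1) —bump→ 4^(4 + 1) = 1024 —(−1)→ 1023
1023 —HB4→ 3·4^4 + 3·4^3 + 3·4^2 + 3·4 + 3 —bump→ 3·5^5 + 3·5^3 + 3·5^2 + 3·5 + 3 = 9843 —(−1)→ 9842
9842 —HB5→ 3·5^5 + 3·5^3 + 3·5^2 + 3·5 + 2 —bump→ 3·6^6 + 3·6^3 + 3·6^2 + 3·6 + 2 = 140744 —(−1)→ 140743
140743 —HB6→ 3·6^6 + 3·6^3 + 3·6^2 + 3·6 + 1 —bump→ 3·7^7 + 3·7^3 + 3·7^2 + 3·7 + 1 = 2471827 —(−1)→ 2471826
2471826 —HB7→ 3·7^7 + 3·7^3 + 3·7^2 + 3·7 —bump→ 3·8^8 + 3·8^3 + 3·8^2 + 3·8 = 50333400 —(−1)→ 50333399
50333399 —HB8→ 3·8^8 + 3·8^3 + 3·8^2 + 2·8 + 7 —bump→ 3·9^9 + 3·9^3 + 3·9^2 + 2·9 + 7 = 1162263922 —(−1)→ 1162263921
1162263921 —HB9→ 3·9^9 + 3·9^3 + 3·9^2 + 2·9 + 6 —bump→ 3·10^10 + 3·10^3 + 3·10^2 + 2·10 + 6 = 30000003326 —(−1)→ 30000003325
30000003325 —HB10→ 3·10^10 + 3·10^3 + 3·10^2 + 2·10 + 5 —bump→ 3·11^11 + 3·11^3 + 3·11^2 + 2·11 + 5 = 855935016216 —(−1)→ 855935016215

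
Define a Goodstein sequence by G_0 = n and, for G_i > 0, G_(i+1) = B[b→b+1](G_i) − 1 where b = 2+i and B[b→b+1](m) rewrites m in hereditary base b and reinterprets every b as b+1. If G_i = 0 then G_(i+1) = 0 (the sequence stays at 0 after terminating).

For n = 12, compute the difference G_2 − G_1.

G_0 = 12. HB_2(12) = 2^(2 + 1) + 2^2. Bump = 108. G_1 = 107.
G_1 = 107. HB_3(107) = 3^(3 + 1) + 2·3^2 + 2·3 + 2. Bump = 1066. G_2 = 1065.

958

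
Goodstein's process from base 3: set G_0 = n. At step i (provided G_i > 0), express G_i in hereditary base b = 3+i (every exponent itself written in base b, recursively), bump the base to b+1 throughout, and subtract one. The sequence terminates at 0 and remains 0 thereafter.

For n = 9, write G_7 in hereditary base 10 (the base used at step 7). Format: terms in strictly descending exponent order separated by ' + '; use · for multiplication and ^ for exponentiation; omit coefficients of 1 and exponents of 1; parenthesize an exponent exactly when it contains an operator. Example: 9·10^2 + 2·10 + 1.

2·10 + 5

i=0: 9 = 3^2 (b=3); 3→4: 4^2 = 16; 16−1 = 15
i=1: 15 = 3·4 + 3 (b=4); 4→5: 3·5 + 3 = 18; 18−1 = 17
i=2: 17 = 3·5 + 2 (b=5); 5→6: 3·6 + 2 = 20; 20−1 = 19
i=3: 19 = 3·6 + 1 (b=6); 6→7: 3·7 + 1 = 22; 22−1 = 21
i=4: 21 = 3·7 (b=7); 7→8: 3·8 = 24; 24−1 = 23
i=5: 23 = 2·8 + 7 (b=8); 8→9: 2·9 + 7 = 25; 25−1 = 24
i=6: 24 = 2·9 + 6 (b=9); 9→10: 2·10 + 6 = 26; 26−1 = 25
i=7: 25 = 2·10 + 5 (b=10); 10→11: 2·11 + 5 = 27; 27−1 = 26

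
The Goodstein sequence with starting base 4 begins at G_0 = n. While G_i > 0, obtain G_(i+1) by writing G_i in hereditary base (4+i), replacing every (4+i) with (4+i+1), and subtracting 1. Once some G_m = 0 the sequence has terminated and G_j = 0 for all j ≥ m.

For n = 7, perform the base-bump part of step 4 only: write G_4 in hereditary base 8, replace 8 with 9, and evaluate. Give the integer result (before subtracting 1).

[0] 7 ≡ 4 + 3 (base 4). Lift 5: 8. −1: 7.
[1] 7 ≡ 5 + 2 (base 5). Lift 6: 8. −1: 7.
[2] 7 ≡ 6 + 1 (base 6). Lift 7: 8. −1: 7.
[3] 7 ≡ 7 (base 7). Lift 8: 8. −1: 7.
[4] 7 ≡ 7 (base 8). Lift 9: 7. −1: 6.

7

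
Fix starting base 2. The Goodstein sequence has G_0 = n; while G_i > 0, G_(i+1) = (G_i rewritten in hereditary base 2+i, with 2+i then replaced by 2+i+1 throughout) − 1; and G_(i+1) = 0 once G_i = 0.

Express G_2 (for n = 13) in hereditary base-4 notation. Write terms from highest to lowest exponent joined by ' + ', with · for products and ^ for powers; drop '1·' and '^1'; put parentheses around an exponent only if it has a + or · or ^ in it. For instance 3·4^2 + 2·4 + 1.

4^(4 + 1) + 3·4^3 + 3·4^2 + 3·4 + 3

(0) 13|_2 = 2^(2 + 1) + 2^2 + 1 ↦ 3^(3 + 1) + 3^3 + 1|_3 = 109 ⇒ 108
(1) 108|_3 = 3^(3 + 1) + 3^3 ↦ 4^(4 + 1) + 4^4|_4 = 1280 ⇒ 1279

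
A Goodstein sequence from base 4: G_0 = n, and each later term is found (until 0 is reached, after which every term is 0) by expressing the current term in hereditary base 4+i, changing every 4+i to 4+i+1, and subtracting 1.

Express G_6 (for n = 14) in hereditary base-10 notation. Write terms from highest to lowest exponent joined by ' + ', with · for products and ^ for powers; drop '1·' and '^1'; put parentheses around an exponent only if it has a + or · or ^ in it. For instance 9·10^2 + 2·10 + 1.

2·10 + 3

base 4: 14 = 3·4 + 2; at 5: 3·5 + 2 = 17; next = 16
base 5: 16 = 3·5 + 1; at 6: 3·6 + 1 = 19; next = 18
base 6: 18 = 3·6; at 7: 3·7 = 21; next = 20
base 7: 20 = 2·7 + 6; at 8: 2·8 + 6 = 22; next = 21
base 8: 21 = 2·8 + 5; at 9: 2·9 + 5 = 23; next = 22
base 9: 22 = 2·9 + 4; at 10: 2·10 + 4 = 24; next = 23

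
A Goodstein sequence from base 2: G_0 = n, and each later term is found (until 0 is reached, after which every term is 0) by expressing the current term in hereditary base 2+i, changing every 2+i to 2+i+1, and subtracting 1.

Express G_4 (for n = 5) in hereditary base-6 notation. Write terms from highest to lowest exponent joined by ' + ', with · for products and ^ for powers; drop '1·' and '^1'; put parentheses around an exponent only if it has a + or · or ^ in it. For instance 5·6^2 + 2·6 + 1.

3·6^3 + 3·6^2 + 3·6 + 1

G_0=5  [base 2] 2^2 + 1  →[2↦3]→  3^3 + 1 = 28  −1 ⇒ G_1=27
G_1=27  [base 3] 3^3  →[3↦4]→  4^4 = 256  −1 ⇒ G_2=255
G_2=255  [base 4] 3·4^3 + 3·4^2 + 3·4 + 3  →[4↦5]→  3·5^3 + 3·5^2 + 3·5 + 3 = 468  −1 ⇒ G_3=467
G_3=467  [base 5] 3·5^3 + 3·5^2 + 3·5 + 2  →[5↦6]→  3·6^3 + 3·6^2 + 3·6 + 2 = 776  −1 ⇒ G_4=775
G_4=775  [base 6] 3·6^3 + 3·6^2 + 3·6 + 1  →[6↦7]→  3·7^3 + 3·7^2 + 3·7 + 1 = 1198  −1 ⇒ G_5=1197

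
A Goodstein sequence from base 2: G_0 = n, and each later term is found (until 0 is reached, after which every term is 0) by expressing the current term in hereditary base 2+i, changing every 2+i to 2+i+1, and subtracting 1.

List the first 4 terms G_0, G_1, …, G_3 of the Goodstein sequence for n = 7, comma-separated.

base 2: 7 = 2^2 + 2 + 1; at 3: 3^3 + 3 + 1 = 31; next = 30
base 3: 30 = 3^3 + 3; at 4: 4^4 + 4 = 260; next = 259
base 4: 259 = 4^4 + 3; at 5: 5^5 + 3 = 3128; next = 3127

7, 30, 259, 3127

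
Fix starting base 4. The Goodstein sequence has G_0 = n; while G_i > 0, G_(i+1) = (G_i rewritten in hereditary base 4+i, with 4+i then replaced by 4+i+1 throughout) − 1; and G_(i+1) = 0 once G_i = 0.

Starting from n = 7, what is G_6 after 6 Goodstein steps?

5

G_0=7  [base 4] 4 + 3  →[4↦5]→  5 + 3 = 8  −1 ⇒ G_1=7
G_1=7  [base 5] 5 + 2  →[5↦6]→  6 + 2 = 8  −1 ⇒ G_2=7
G_2=7  [base 6] 6 + 1  →[6↦7]→  7 + 1 = 8  −1 ⇒ G_3=7
G_3=7  [base 7] 7  →[7↦8]→  8 = 8  −1 ⇒ G_4=7
G_4=7  [base 8] 7  →[8↦9]→  7 = 7  −1 ⇒ G_5=6
G_5=6  [base 9] 6  →[9↦10]→  6 = 6  −1 ⇒ G_6=5
G_6=5  [base 10] 5  →[10↦11]→  5 = 5  −1 ⇒ G_7=4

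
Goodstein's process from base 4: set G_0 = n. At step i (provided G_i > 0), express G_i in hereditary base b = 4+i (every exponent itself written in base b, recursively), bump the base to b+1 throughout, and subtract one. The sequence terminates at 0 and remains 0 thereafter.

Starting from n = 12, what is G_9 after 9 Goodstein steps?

G_0 = 12. HB_4(12) = 3·4. Bump = 15. G_1 = 14.
G_1 = 14. HB_5(14) = 2·5 + 4. Bump = 16. G_2 = 15.
G_2 = 15. HB_6(15) = 2·6 + 3. Bump = 17. G_3 = 16.
G_3 = 16. HB_7(16) = 2·7 + 2. Bump = 18. G_4 = 17.
G_4 = 17. HB_8(17) = 2·8 + 1. Bump = 19. G_5 = 18.
G_5 = 18. HB_9(18) = 2·9. Bump = 20. G_6 = 19.
G_6 = 19. HB_10(19) = 10 + 9. Bump = 20. G_7 = 19.
G_7 = 19. HB_11(19) = 11 + 8. Bump = 20. G_8 = 19.
G_8 = 19. HB_12(19) = 12 + 7. Bump = 20. G_9 = 19.

19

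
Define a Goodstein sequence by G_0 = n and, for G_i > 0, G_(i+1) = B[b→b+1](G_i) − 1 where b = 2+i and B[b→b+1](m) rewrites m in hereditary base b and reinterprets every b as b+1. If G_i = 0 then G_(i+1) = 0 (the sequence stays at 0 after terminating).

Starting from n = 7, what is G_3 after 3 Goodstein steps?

G_0 = 7. HB_2(7) = 2^2 + 2 + 1. Bump = 31. G_1 = 30.
G_1 = 30. HB_3(30) = 3^3 + 3. Bump = 260. G_2 = 259.
G_2 = 259. HB_4(259) = 4^4 + 3. Bump = 3128. G_3 = 3127.
G_3 = 3127. HB_5(3127) = 5^5 + 2. Bump = 46658. G_4 = 46657.

3127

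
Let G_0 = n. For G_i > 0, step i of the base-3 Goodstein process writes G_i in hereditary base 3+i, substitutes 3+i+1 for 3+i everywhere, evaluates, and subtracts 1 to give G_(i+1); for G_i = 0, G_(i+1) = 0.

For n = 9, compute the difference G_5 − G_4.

2

G_0 = 9. HB_3(9) = 3^2. Bump = 16. G_1 = 15.
G_1 = 15. HB_4(15) = 3·4 + 3. Bump = 18. G_2 = 17.
G_2 = 17. HB_5(17) = 3·5 + 2. Bump = 20. G_3 = 19.
G_3 = 19. HB_6(19) = 3·6 + 1. Bump = 22. G_4 = 21.
G_4 = 21. HB_7(21) = 3·7. Bump = 24. G_5 = 23.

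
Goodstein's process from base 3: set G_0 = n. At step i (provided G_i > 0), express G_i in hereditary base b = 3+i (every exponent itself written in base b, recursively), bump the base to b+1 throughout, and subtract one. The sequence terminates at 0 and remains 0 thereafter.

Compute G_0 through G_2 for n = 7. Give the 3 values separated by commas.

7, 8, 9

(0) 7|_3 = 2·3 + 1 ↦ 2·4 + 1|_4 = 9 ⇒ 8
(1) 8|_4 = 2·4 ↦ 2·5|_5 = 10 ⇒ 9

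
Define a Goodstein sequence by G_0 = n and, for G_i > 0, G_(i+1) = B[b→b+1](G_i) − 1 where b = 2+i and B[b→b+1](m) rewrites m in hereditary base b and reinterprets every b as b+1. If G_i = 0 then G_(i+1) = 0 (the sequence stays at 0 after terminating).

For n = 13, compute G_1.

108

i=0: 13 = 2^(2 + 1) + 2^2 + 1 (b=2); 2→3: 3^(3 + 1) + 3^3 + 1 = 109; 109−1 = 108
i=1: 108 = 3^(3 + 1) + 3^3 (b=3); 3→4: 4^(4 + 1) + 4^4 = 1280; 1280−1 = 1279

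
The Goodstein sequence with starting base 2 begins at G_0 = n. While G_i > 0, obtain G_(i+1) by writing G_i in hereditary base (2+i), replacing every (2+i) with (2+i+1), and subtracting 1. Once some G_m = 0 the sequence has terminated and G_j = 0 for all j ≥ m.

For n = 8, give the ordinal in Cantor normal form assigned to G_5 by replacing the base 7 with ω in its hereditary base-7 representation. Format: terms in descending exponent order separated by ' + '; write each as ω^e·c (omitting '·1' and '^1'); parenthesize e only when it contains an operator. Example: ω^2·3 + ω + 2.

ω^ω·2 + ω^2·2 + ω + 4

G_0=8  [base 2] 2^(2 + 1)  →[2↦3]→  3^(3 + 1) = 81  −1 ⇒ G_1=80
G_1=80  [base 3] 2·3^3 + 2·3^2 + 2·3 + 2  →[3↦4]→  2·4^4 + 2·4^2 + 2·4 + 2 = 554  −1 ⇒ G_2=553
G_2=553  [base 4] 2·4^4 + 2·4^2 + 2·4 + 1  →[4↦5]→  2·5^5 + 2·5^2 + 2·5 + 1 = 6311  −1 ⇒ G_3=6310
G_3=6310  [base 5] 2·5^5 + 2·5^2 + 2·5  →[5↦6]→  2·6^6 + 2·6^2 + 2·6 = 93396  −1 ⇒ G_4=93395
G_4=93395  [base 6] 2·6^6 + 2·6^2 + 6 + 5  →[6↦7]→  2·7^7 + 2·7^2 + 7 + 5 = 1647196  −1 ⇒ G_5=1647195
G_5=1647195  [base 7] 2·7^7 + 2·7^2 + 7 + 4  →[7↦8]→  2·8^8 + 2·8^2 + 8 + 4 = 33554572  −1 ⇒ G_6=33554571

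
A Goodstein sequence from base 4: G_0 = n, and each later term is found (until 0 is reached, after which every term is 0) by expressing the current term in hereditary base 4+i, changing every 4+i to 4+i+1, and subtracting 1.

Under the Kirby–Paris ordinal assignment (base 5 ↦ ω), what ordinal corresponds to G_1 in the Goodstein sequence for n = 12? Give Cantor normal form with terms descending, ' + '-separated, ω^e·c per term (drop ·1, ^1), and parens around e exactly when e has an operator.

ω·2 + 4

(0) 12|_4 = 3·4 ↦ 3·5|_5 = 15 ⇒ 14
(1) 14|_5 = 2·5 + 4 ↦ 2·6 + 4|_6 = 16 ⇒ 15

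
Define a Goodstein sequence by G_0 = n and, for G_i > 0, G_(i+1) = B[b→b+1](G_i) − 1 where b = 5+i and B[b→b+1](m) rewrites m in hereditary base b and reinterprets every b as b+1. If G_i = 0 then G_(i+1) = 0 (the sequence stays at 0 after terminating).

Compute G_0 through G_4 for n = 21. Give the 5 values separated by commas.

base 5: 21 = 4·5 + 1; at 6: 4·6 + 1 = 25; next = 24
base 6: 24 = 4·6; at 7: 4·7 = 28; next = 27
base 7: 27 = 3·7 + 6; at 8: 3·8 + 6 = 30; next = 29
base 8: 29 = 3·8 + 5; at 9: 3·9 + 5 = 32; next = 31

21, 24, 27, 29, 31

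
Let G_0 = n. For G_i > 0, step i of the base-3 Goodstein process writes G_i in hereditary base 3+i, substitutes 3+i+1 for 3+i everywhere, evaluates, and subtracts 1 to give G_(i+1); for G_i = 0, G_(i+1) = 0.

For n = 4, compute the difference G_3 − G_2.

-1

step 0: 4 = 3 + 1; sub 4 for 3: 4 + 1; = 5; G_1 = 5−1 = 4
step 1: 4 = 4; sub 5 for 4: 5; = 5; G_2 = 5−1 = 4
step 2: 4 = 4; sub 6 for 5: 4; = 4; G_3 = 4−1 = 3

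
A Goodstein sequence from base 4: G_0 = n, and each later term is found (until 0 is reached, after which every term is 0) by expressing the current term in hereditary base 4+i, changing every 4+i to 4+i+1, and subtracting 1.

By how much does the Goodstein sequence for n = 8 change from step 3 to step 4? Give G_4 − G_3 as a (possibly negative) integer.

0

i=0: 8 = 2·4 (b=4); 4→5: 2·5 = 10; 10−1 = 9
i=1: 9 = 5 + 4 (b=5); 5→6: 6 + 4 = 10; 10−1 = 9
i=2: 9 = 6 + 3 (b=6); 6→7: 7 + 3 = 10; 10−1 = 9
i=3: 9 = 7 + 2 (b=7); 7→8: 8 + 2 = 10; 10−1 = 9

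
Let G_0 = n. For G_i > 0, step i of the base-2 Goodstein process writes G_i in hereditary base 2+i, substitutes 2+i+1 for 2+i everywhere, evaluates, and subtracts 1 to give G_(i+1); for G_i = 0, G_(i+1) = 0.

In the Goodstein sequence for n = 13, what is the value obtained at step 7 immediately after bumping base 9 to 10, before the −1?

G_0 = 13. HB_2(13) = 2^(2 + 1) + 2^2 + 1. Bump = 109. G_1 = 108.
G_1 = 108. HB_3(108) = 3^(3 + 1) + 3^3. Bump = 1280. G_2 = 1279.
G_2 = 1279. HB_4(1279) = 4^(4 + 1) + 3·4^3 + 3·4^2 + 3·4 + 3. Bump = 16093. G_3 = 16092.
G_3 = 16092. HB_5(16092) = 5^(5 + 1) + 3·5^3 + 3·5^2 + 3·5 + 2. Bump = 280712. G_4 = 280711.
G_4 = 280711. HB_6(280711) = 6^(6 + 1) + 3·6^3 + 3·6^2 + 3·6 + 1. Bump = 5765999. G_5 = 5765998.
G_5 = 5765998. HB_7(5765998) = 7^(7 + 1) + 3·7^3 + 3·7^2 + 3·7. Bump = 134219480. G_6 = 134219479.
G_6 = 134219479. HB_8(134219479) = 8^(8 + 1) + 3·8^3 + 3·8^2 + 2·8 + 7. Bump = 3486786856. G_7 = 3486786855.
G_7 = 3486786855. HB_9(3486786855) = 9^(9 + 1) + 3·9^3 + 3·9^2 + 2·9 + 6. Bump = 100000003326. G_8 = 100000003325.

100000003326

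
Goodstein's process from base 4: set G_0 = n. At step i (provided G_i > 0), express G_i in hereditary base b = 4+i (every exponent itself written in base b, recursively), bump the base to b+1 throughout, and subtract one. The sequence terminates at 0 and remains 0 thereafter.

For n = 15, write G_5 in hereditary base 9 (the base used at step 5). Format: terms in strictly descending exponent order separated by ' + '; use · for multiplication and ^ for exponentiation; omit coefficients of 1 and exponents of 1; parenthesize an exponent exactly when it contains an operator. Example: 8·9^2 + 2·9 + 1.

[0] 15 ≡ 3·4 + 3 (base 4). Lift 5: 18. −1: 17.
[1] 17 ≡ 3·5 + 2 (base 5). Lift 6: 20. −1: 19.
[2] 19 ≡ 3·6 + 1 (base 6). Lift 7: 22. −1: 21.
[3] 21 ≡ 3·7 (base 7). Lift 8: 24. −1: 23.
[4] 23 ≡ 2·8 + 7 (base 8). Lift 9: 25. −1: 24.
[5] 24 ≡ 2·9 + 6 (base 9). Lift 10: 26. −1: 25.

2·9 + 6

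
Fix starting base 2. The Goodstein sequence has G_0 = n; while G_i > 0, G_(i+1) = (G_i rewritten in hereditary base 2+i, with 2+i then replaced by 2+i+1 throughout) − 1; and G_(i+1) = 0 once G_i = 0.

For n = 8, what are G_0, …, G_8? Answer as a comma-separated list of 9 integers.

[0] 8 ≡ 2^(2 + 1) (base 2). Lift 3: 81. −1: 80.
[1] 80 ≡ 2·3^3 + 2·3^2 + 2·3 + 2 (base 3). Lift 4: 554. −1: 553.
[2] 553 ≡ 2·4^4 + 2·4^2 + 2·4 + 1 (base 4). Lift 5: 6311. −1: 6310.
[3] 6310 ≡ 2·5^5 + 2·5^2 + 2·5 (base 5). Lift 6: 93396. −1: 93395.
[4] 93395 ≡ 2·6^6 + 2·6^2 + 6 + 5 (base 6). Lift 7: 1647196. −1: 1647195.
[5] 1647195 ≡ 2·7^7 + 2·7^2 + 7 + 4 (base 7). Lift 8: 33554572. −1: 33554571.
[6] 33554571 ≡ 2·8^8 + 2·8^2 + 8 + 3 (base 8). Lift 9: 774841152. −1: 774841151.
[7] 774841151 ≡ 2·9^9 + 2·9^2 + 9 + 2 (base 9). Lift 10: 20000000212. −1: 20000000211.

8, 80, 553, 6310, 93395, 1647195, 33554571, 774841151, 20000000211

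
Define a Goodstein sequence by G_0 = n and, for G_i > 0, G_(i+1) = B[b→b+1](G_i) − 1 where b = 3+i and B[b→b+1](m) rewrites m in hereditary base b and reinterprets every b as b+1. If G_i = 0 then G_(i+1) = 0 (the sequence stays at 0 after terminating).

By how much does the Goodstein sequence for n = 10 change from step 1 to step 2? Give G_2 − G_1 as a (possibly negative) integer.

[0] 10 ≡ 3^2 + 1 (base 3). Lift 4: 17. −1: 16.
[1] 16 ≡ 4^2 (base 4). Lift 5: 25. −1: 24.

8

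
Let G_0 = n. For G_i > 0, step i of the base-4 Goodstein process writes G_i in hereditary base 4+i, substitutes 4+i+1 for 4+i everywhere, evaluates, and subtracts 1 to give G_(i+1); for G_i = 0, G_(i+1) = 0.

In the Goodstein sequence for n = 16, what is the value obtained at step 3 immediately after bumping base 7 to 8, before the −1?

34

base 4: 16 = 4^2; at 5: 5^2 = 25; next = 24
base 5: 24 = 4·5 + 4; at 6: 4·6 + 4 = 28; next = 27
base 6: 27 = 4·6 + 3; at 7: 4·7 + 3 = 31; next = 30
base 7: 30 = 4·7 + 2; at 8: 4·8 + 2 = 34; next = 33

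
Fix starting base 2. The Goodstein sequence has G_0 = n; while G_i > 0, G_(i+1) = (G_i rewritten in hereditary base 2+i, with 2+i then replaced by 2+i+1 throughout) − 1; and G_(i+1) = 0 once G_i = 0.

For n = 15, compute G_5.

6588344

G_0=15  [base 2] 2^(2 + 1) + 2^2 + 2 + 1  →[2↦3]→  3^(3 + 1) + 3^3 + 3 + 1 = 112  −1 ⇒ G_1=111
G_1=111  [base 3] 3^(3 + 1) + 3^3 + 3  →[3↦4]→  4^(4 + 1) + 4^4 + 4 = 1284  −1 ⇒ G_2=1283
G_2=1283  [base 4] 4^(4 + 1) + 4^4 + 3  →[4↦5]→  5^(5 + 1) + 5^5 + 3 = 18753  −1 ⇒ G_3=18752
G_3=18752  [base 5] 5^(5 + 1) + 5^5 + 2  →[5↦6]→  6^(6 + 1) + 6^6 + 2 = 326594  −1 ⇒ G_4=326593
G_4=326593  [base 6] 6^(6 + 1) + 6^6 + 1  →[6↦7]→  7^(7 + 1) + 7^7 + 1 = 6588345  −1 ⇒ G_5=6588344
G_5=6588344  [base 7] 7^(7 + 1) + 7^7  →[7↦8]→  8^(8 + 1) + 8^8 = 150994944  −1 ⇒ G_6=150994943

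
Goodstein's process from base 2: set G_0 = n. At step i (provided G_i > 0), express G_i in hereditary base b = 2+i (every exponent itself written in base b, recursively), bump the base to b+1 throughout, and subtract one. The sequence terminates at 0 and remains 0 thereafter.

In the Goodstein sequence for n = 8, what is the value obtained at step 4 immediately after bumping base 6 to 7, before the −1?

1647196

(0) 8|_2 = 2^(2 + 1) ↦ 3^(3 + 1)|_3 = 81 ⇒ 80
(1) 80|_3 = 2·3^3 + 2·3^2 + 2·3 + 2 ↦ 2·4^4 + 2·4^2 + 2·4 + 2|_4 = 554 ⇒ 553
(2) 553|_4 = 2·4^4 + 2·4^2 + 2·4 + 1 ↦ 2·5^5 + 2·5^2 + 2·5 + 1|_5 = 6311 ⇒ 6310
(3) 6310|_5 = 2·5^5 + 2·5^2 + 2·5 ↦ 2·6^6 + 2·6^2 + 2·6|_6 = 93396 ⇒ 93395
(4) 93395|_6 = 2·6^6 + 2·6^2 + 6 + 5 ↦ 2·7^7 + 2·7^2 + 7 + 5|_7 = 1647196 ⇒ 1647195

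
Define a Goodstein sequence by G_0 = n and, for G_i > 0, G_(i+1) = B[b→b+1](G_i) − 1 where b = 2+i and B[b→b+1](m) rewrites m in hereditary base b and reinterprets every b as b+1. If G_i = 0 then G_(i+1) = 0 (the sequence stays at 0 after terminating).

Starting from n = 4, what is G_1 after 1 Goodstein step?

26

i=0: 4 = 2^2 (b=2); 2→3: 3^3 = 27; 27−1 = 26
i=1: 26 = 2·3^2 + 2·3 + 2 (b=3); 3→4: 2·4^2 + 2·4 + 2 = 42; 42−1 = 41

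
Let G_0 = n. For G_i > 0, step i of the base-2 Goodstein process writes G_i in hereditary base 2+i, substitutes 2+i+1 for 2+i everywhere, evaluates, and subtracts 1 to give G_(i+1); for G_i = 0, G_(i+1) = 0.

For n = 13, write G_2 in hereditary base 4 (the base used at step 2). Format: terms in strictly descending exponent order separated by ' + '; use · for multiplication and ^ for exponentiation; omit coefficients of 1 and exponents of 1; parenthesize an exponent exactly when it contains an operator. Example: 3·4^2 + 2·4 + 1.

[0] 13 ≡ 2^(2 + 1) + 2^2 + 1 (base 2). Lift 3: 109. −1: 108.
[1] 108 ≡ 3^(3 + 1) + 3^3 (base 3). Lift 4: 1280. −1: 1279.

4^(4 + 1) + 3·4^3 + 3·4^2 + 3·4 + 3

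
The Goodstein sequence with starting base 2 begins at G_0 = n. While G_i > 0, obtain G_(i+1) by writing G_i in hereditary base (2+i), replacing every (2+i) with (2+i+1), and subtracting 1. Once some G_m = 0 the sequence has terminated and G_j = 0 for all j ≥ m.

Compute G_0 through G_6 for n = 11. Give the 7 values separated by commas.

11, 84, 1027, 15627, 279937, 5764801, 134217727

step 0: 11 = 2^(2 + 1) + 2 + 1; sub 3 for 2: 3^(3 + 1) + 3 + 1; = 85; G_1 = 85−1 = 84
step 1: 84 = 3^(3 + 1) + 3; sub 4 for 3: 4^(4 + 1) + 4; = 1028; G_2 = 1028−1 = 1027
step 2: 1027 = 4^(4 + 1) + 3; sub 5 for 4: 5^(5 + 1) + 3; = 15628; G_3 = 15628−1 = 15627
step 3: 15627 = 5^(5 + 1) + 2; sub 6 for 5: 6^(6 + 1) + 2; = 279938; G_4 = 279938−1 = 279937
step 4: 279937 = 6^(6 + 1) + 1; sub 7 for 6: 7^(7 + 1) + 1; = 5764802; G_5 = 5764802−1 = 5764801
step 5: 5764801 = 7^(7 + 1); sub 8 for 7: 8^(8 + 1); = 134217728; G_6 = 134217728−1 = 134217727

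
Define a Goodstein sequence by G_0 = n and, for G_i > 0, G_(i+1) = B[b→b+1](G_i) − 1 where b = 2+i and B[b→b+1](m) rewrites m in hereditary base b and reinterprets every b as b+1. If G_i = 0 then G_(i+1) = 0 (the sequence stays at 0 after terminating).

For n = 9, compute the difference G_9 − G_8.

825935012890

G_0 = 9. HB_2(9) = 2^(2 + 1) + 1. Bump = 82. G_1 = 81.
G_1 = 81. HB_3(81) = 3^(3 + 1). Bump = 1024. G_2 = 1023.
G_2 = 1023. HB_4(1023) = 3·4^4 + 3·4^3 + 3·4^2 + 3·4 + 3. Bump = 9843. G_3 = 9842.
G_3 = 9842. HB_5(9842) = 3·5^5 + 3·5^3 + 3·5^2 + 3·5 + 2. Bump = 140744. G_4 = 140743.
G_4 = 140743. HB_6(140743) = 3·6^6 + 3·6^3 + 3·6^2 + 3·6 + 1. Bump = 2471827. G_5 = 2471826.
G_5 = 2471826. HB_7(2471826) = 3·7^7 + 3·7^3 + 3·7^2 + 3·7. Bump = 50333400. G_6 = 50333399.
G_6 = 50333399. HB_8(50333399) = 3·8^8 + 3·8^3 + 3·8^2 + 2·8 + 7. Bump = 1162263922. G_7 = 1162263921.
G_7 = 1162263921. HB_9(1162263921) = 3·9^9 + 3·9^3 + 3·9^2 + 2·9 + 6. Bump = 30000003326. G_8 = 30000003325.
G_8 = 30000003325. HB_10(30000003325) = 3·10^10 + 3·10^3 + 3·10^2 + 2·10 + 5. Bump = 855935016216. G_9 = 855935016215.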